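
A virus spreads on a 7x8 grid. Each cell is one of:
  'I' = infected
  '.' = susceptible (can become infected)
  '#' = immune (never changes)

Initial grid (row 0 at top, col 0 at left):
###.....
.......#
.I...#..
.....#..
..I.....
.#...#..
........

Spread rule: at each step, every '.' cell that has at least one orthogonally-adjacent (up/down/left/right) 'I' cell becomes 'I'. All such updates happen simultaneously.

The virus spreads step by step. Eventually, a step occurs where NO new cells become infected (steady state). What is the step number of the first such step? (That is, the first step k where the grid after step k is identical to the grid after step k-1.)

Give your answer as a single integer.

Step 0 (initial): 2 infected
Step 1: +8 new -> 10 infected
Step 2: +9 new -> 19 infected
Step 3: +8 new -> 27 infected
Step 4: +5 new -> 32 infected
Step 5: +6 new -> 38 infected
Step 6: +6 new -> 44 infected
Step 7: +3 new -> 47 infected
Step 8: +1 new -> 48 infected
Step 9: +0 new -> 48 infected

Answer: 9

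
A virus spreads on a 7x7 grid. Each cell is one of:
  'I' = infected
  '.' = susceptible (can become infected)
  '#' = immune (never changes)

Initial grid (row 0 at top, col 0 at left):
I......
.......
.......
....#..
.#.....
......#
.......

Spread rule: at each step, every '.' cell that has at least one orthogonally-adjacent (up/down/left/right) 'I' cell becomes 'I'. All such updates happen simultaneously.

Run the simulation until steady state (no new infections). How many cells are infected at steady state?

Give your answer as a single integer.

Answer: 46

Derivation:
Step 0 (initial): 1 infected
Step 1: +2 new -> 3 infected
Step 2: +3 new -> 6 infected
Step 3: +4 new -> 10 infected
Step 4: +5 new -> 15 infected
Step 5: +5 new -> 20 infected
Step 6: +7 new -> 27 infected
Step 7: +5 new -> 32 infected
Step 8: +5 new -> 37 infected
Step 9: +4 new -> 41 infected
Step 10: +3 new -> 44 infected
Step 11: +1 new -> 45 infected
Step 12: +1 new -> 46 infected
Step 13: +0 new -> 46 infected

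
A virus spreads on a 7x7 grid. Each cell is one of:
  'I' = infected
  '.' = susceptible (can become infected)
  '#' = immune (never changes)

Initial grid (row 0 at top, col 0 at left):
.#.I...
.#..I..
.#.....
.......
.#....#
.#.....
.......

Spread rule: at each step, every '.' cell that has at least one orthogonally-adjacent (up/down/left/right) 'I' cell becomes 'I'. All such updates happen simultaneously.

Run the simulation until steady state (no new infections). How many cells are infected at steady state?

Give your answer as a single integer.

Answer: 43

Derivation:
Step 0 (initial): 2 infected
Step 1: +5 new -> 7 infected
Step 2: +6 new -> 13 infected
Step 3: +6 new -> 19 infected
Step 4: +5 new -> 24 infected
Step 5: +5 new -> 29 infected
Step 6: +5 new -> 34 infected
Step 7: +4 new -> 38 infected
Step 8: +3 new -> 41 infected
Step 9: +2 new -> 43 infected
Step 10: +0 new -> 43 infected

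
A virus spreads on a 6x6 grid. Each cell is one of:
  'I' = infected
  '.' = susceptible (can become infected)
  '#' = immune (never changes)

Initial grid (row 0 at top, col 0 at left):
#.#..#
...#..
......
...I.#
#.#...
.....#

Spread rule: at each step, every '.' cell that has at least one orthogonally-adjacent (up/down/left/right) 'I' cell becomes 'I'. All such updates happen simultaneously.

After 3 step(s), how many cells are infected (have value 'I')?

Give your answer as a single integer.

Answer: 19

Derivation:
Step 0 (initial): 1 infected
Step 1: +4 new -> 5 infected
Step 2: +5 new -> 10 infected
Step 3: +9 new -> 19 infected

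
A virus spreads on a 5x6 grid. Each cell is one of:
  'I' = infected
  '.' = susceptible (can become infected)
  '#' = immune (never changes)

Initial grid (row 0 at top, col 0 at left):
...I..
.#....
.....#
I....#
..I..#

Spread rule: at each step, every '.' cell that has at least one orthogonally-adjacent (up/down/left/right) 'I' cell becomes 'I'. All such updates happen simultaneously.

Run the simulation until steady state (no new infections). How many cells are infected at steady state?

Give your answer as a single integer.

Answer: 26

Derivation:
Step 0 (initial): 3 infected
Step 1: +9 new -> 12 infected
Step 2: +10 new -> 22 infected
Step 3: +4 new -> 26 infected
Step 4: +0 new -> 26 infected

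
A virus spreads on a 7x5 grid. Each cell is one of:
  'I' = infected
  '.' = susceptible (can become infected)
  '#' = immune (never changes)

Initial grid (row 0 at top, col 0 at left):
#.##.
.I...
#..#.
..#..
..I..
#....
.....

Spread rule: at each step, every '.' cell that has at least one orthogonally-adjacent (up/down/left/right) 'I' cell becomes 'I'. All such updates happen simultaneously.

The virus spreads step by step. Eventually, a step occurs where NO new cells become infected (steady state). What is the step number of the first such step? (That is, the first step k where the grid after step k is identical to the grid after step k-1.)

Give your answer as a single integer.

Step 0 (initial): 2 infected
Step 1: +7 new -> 9 infected
Step 2: +9 new -> 18 infected
Step 3: +6 new -> 24 infected
Step 4: +4 new -> 28 infected
Step 5: +0 new -> 28 infected

Answer: 5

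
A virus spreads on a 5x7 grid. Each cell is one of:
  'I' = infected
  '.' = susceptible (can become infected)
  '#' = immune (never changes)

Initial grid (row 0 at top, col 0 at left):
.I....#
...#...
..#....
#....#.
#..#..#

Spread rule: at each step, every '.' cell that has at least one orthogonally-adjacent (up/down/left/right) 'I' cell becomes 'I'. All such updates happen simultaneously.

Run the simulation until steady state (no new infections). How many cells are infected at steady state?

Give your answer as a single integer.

Step 0 (initial): 1 infected
Step 1: +3 new -> 4 infected
Step 2: +4 new -> 8 infected
Step 3: +3 new -> 11 infected
Step 4: +4 new -> 15 infected
Step 5: +4 new -> 19 infected
Step 6: +4 new -> 23 infected
Step 7: +2 new -> 25 infected
Step 8: +2 new -> 27 infected
Step 9: +0 new -> 27 infected

Answer: 27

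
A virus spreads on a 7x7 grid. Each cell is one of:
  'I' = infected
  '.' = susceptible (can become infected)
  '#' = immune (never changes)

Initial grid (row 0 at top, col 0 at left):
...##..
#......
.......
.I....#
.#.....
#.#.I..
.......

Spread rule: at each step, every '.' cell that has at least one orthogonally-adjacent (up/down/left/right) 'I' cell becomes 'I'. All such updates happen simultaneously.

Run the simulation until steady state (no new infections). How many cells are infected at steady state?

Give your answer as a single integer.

Step 0 (initial): 2 infected
Step 1: +7 new -> 9 infected
Step 2: +12 new -> 21 infected
Step 3: +8 new -> 29 infected
Step 4: +6 new -> 35 infected
Step 5: +4 new -> 39 infected
Step 6: +2 new -> 41 infected
Step 7: +1 new -> 42 infected
Step 8: +0 new -> 42 infected

Answer: 42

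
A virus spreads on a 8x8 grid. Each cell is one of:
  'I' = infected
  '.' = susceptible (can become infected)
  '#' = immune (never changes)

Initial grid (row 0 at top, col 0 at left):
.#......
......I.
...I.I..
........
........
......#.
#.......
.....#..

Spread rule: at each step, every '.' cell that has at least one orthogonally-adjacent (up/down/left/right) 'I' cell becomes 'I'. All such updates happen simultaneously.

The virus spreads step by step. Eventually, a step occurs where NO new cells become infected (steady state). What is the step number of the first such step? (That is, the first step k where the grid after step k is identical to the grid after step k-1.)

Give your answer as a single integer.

Step 0 (initial): 3 infected
Step 1: +9 new -> 12 infected
Step 2: +12 new -> 24 infected
Step 3: +11 new -> 35 infected
Step 4: +8 new -> 43 infected
Step 5: +8 new -> 51 infected
Step 6: +6 new -> 57 infected
Step 7: +2 new -> 59 infected
Step 8: +1 new -> 60 infected
Step 9: +0 new -> 60 infected

Answer: 9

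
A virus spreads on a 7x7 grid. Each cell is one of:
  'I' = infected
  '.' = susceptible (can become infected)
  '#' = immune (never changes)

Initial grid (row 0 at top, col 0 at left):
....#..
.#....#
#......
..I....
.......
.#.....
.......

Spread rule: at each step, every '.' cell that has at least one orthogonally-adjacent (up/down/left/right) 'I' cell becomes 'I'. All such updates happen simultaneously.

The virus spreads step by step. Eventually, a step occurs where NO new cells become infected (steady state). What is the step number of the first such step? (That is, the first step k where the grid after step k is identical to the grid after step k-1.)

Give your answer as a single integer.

Step 0 (initial): 1 infected
Step 1: +4 new -> 5 infected
Step 2: +8 new -> 13 infected
Step 3: +8 new -> 21 infected
Step 4: +10 new -> 31 infected
Step 5: +7 new -> 38 infected
Step 6: +4 new -> 42 infected
Step 7: +2 new -> 44 infected
Step 8: +0 new -> 44 infected

Answer: 8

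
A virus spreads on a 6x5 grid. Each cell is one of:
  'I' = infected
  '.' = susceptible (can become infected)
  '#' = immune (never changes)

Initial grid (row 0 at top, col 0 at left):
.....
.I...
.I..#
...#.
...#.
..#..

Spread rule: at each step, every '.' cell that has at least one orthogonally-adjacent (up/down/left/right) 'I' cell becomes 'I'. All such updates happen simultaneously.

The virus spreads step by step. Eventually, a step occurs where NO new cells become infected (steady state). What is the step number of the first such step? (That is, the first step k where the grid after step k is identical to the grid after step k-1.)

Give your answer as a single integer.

Step 0 (initial): 2 infected
Step 1: +6 new -> 8 infected
Step 2: +7 new -> 15 infected
Step 3: +5 new -> 20 infected
Step 4: +2 new -> 22 infected
Step 5: +0 new -> 22 infected

Answer: 5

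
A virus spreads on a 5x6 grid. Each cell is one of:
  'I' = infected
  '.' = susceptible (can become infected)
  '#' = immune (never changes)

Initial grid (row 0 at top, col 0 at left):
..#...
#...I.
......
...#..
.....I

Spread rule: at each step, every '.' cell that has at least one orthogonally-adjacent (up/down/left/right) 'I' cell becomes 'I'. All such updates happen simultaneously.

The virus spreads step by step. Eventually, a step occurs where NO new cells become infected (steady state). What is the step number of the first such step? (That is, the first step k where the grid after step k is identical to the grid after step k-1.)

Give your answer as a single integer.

Answer: 7

Derivation:
Step 0 (initial): 2 infected
Step 1: +6 new -> 8 infected
Step 2: +7 new -> 15 infected
Step 3: +3 new -> 18 infected
Step 4: +4 new -> 22 infected
Step 5: +4 new -> 26 infected
Step 6: +1 new -> 27 infected
Step 7: +0 new -> 27 infected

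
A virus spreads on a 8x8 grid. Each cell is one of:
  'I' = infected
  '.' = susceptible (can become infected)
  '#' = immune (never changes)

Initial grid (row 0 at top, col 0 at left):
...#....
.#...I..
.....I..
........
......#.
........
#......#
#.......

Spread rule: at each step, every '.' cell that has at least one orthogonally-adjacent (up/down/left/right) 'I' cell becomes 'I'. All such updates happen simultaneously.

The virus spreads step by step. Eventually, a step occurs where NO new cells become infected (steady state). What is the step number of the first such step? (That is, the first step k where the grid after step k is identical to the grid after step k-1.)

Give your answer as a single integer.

Step 0 (initial): 2 infected
Step 1: +6 new -> 8 infected
Step 2: +9 new -> 17 infected
Step 3: +7 new -> 24 infected
Step 4: +8 new -> 32 infected
Step 5: +9 new -> 41 infected
Step 6: +8 new -> 49 infected
Step 7: +5 new -> 54 infected
Step 8: +3 new -> 57 infected
Step 9: +1 new -> 58 infected
Step 10: +0 new -> 58 infected

Answer: 10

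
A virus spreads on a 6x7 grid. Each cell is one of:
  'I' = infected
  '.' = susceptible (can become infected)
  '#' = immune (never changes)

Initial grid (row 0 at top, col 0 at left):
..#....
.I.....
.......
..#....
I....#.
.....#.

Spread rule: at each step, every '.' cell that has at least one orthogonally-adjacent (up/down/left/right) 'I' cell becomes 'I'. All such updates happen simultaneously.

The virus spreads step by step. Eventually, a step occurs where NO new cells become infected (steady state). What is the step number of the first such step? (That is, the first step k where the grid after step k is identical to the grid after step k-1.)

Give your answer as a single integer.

Step 0 (initial): 2 infected
Step 1: +7 new -> 9 infected
Step 2: +7 new -> 16 infected
Step 3: +5 new -> 21 infected
Step 4: +6 new -> 27 infected
Step 5: +5 new -> 32 infected
Step 6: +3 new -> 35 infected
Step 7: +1 new -> 36 infected
Step 8: +1 new -> 37 infected
Step 9: +1 new -> 38 infected
Step 10: +0 new -> 38 infected

Answer: 10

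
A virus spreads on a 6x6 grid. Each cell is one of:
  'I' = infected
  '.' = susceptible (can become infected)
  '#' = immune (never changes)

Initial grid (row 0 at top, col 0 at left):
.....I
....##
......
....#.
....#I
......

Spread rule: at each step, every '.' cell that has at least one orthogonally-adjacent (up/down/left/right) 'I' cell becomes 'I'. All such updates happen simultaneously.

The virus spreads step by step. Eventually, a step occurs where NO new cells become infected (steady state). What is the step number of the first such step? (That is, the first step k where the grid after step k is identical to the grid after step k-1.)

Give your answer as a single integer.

Answer: 9

Derivation:
Step 0 (initial): 2 infected
Step 1: +3 new -> 5 infected
Step 2: +3 new -> 8 infected
Step 3: +4 new -> 12 infected
Step 4: +5 new -> 17 infected
Step 5: +6 new -> 23 infected
Step 6: +5 new -> 28 infected
Step 7: +3 new -> 31 infected
Step 8: +1 new -> 32 infected
Step 9: +0 new -> 32 infected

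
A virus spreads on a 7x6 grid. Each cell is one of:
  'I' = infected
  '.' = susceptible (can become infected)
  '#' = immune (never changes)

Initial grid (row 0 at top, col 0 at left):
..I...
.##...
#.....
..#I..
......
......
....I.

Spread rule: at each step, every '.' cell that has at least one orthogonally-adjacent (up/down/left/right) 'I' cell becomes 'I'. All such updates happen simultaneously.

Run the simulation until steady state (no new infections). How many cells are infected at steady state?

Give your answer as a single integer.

Step 0 (initial): 3 infected
Step 1: +8 new -> 11 infected
Step 2: +11 new -> 22 infected
Step 3: +9 new -> 31 infected
Step 4: +5 new -> 36 infected
Step 5: +2 new -> 38 infected
Step 6: +0 new -> 38 infected

Answer: 38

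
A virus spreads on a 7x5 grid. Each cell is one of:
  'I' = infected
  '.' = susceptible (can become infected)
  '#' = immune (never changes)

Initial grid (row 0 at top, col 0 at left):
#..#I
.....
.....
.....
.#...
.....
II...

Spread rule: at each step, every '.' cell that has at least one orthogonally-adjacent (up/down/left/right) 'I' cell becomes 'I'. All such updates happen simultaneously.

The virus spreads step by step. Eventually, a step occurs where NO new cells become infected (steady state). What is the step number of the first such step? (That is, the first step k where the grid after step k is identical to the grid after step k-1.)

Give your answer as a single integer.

Step 0 (initial): 3 infected
Step 1: +4 new -> 7 infected
Step 2: +5 new -> 12 infected
Step 3: +7 new -> 19 infected
Step 4: +10 new -> 29 infected
Step 5: +3 new -> 32 infected
Step 6: +0 new -> 32 infected

Answer: 6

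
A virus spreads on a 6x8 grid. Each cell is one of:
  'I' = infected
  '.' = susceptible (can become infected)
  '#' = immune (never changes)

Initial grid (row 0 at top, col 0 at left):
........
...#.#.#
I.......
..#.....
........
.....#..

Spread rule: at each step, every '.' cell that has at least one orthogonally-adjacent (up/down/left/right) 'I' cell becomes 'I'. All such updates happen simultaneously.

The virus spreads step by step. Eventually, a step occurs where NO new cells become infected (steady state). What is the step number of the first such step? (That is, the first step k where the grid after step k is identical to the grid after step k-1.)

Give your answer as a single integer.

Step 0 (initial): 1 infected
Step 1: +3 new -> 4 infected
Step 2: +5 new -> 9 infected
Step 3: +5 new -> 14 infected
Step 4: +5 new -> 19 infected
Step 5: +6 new -> 25 infected
Step 6: +5 new -> 30 infected
Step 7: +6 new -> 36 infected
Step 8: +3 new -> 39 infected
Step 9: +3 new -> 42 infected
Step 10: +1 new -> 43 infected
Step 11: +0 new -> 43 infected

Answer: 11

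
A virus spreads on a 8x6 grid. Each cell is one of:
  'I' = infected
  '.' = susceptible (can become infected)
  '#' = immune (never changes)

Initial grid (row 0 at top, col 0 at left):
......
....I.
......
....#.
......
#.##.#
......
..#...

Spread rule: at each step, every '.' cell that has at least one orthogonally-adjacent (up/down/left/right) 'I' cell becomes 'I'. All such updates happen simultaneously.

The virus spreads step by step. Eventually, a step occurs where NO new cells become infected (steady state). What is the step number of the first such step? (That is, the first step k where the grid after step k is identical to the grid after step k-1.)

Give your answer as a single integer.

Step 0 (initial): 1 infected
Step 1: +4 new -> 5 infected
Step 2: +5 new -> 10 infected
Step 3: +5 new -> 15 infected
Step 4: +6 new -> 21 infected
Step 5: +5 new -> 26 infected
Step 6: +3 new -> 29 infected
Step 7: +3 new -> 32 infected
Step 8: +4 new -> 36 infected
Step 9: +5 new -> 41 infected
Step 10: +1 new -> 42 infected
Step 11: +0 new -> 42 infected

Answer: 11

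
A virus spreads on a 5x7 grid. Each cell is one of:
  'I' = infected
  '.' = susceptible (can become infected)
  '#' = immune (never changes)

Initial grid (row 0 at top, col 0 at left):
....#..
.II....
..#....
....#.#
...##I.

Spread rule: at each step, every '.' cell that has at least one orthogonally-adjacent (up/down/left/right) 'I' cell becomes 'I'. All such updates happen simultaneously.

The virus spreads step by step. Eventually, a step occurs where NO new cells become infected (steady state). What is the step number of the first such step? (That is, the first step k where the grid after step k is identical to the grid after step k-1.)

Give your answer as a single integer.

Answer: 6

Derivation:
Step 0 (initial): 3 infected
Step 1: +7 new -> 10 infected
Step 2: +7 new -> 17 infected
Step 3: +7 new -> 24 infected
Step 4: +4 new -> 28 infected
Step 5: +1 new -> 29 infected
Step 6: +0 new -> 29 infected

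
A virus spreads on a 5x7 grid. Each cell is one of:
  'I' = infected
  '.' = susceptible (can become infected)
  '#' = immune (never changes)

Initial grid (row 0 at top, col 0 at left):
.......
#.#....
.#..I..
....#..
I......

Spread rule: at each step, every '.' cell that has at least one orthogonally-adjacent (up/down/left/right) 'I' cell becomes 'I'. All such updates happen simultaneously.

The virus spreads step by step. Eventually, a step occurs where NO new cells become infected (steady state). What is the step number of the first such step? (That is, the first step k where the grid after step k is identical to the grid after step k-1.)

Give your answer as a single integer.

Answer: 7

Derivation:
Step 0 (initial): 2 infected
Step 1: +5 new -> 7 infected
Step 2: +10 new -> 17 infected
Step 3: +7 new -> 24 infected
Step 4: +4 new -> 28 infected
Step 5: +1 new -> 29 infected
Step 6: +2 new -> 31 infected
Step 7: +0 new -> 31 infected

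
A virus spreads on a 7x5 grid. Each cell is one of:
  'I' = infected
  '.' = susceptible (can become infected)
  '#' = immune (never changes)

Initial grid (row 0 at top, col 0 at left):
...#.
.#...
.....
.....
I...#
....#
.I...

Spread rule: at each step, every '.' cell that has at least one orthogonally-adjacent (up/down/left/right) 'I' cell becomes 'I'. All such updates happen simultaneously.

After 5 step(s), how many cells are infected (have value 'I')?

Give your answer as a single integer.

Answer: 26

Derivation:
Step 0 (initial): 2 infected
Step 1: +6 new -> 8 infected
Step 2: +5 new -> 13 infected
Step 3: +6 new -> 19 infected
Step 4: +3 new -> 22 infected
Step 5: +4 new -> 26 infected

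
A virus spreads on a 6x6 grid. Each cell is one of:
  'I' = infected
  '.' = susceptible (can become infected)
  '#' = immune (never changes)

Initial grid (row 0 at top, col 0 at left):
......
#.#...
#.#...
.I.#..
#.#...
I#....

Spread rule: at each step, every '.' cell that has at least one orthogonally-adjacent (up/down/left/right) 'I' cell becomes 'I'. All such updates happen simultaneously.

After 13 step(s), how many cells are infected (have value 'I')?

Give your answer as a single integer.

Step 0 (initial): 2 infected
Step 1: +4 new -> 6 infected
Step 2: +1 new -> 7 infected
Step 3: +1 new -> 8 infected
Step 4: +2 new -> 10 infected
Step 5: +1 new -> 11 infected
Step 6: +2 new -> 13 infected
Step 7: +3 new -> 16 infected
Step 8: +2 new -> 18 infected
Step 9: +2 new -> 20 infected
Step 10: +2 new -> 22 infected
Step 11: +3 new -> 25 infected
Step 12: +2 new -> 27 infected
Step 13: +1 new -> 28 infected

Answer: 28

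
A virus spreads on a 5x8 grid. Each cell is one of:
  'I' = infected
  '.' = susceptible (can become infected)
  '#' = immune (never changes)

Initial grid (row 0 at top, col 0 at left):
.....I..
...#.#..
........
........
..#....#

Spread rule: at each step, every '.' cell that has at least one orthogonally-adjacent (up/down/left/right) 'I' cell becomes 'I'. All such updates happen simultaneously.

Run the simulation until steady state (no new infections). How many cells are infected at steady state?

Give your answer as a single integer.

Answer: 36

Derivation:
Step 0 (initial): 1 infected
Step 1: +2 new -> 3 infected
Step 2: +4 new -> 7 infected
Step 3: +4 new -> 11 infected
Step 4: +7 new -> 18 infected
Step 5: +8 new -> 26 infected
Step 6: +5 new -> 31 infected
Step 7: +2 new -> 33 infected
Step 8: +2 new -> 35 infected
Step 9: +1 new -> 36 infected
Step 10: +0 new -> 36 infected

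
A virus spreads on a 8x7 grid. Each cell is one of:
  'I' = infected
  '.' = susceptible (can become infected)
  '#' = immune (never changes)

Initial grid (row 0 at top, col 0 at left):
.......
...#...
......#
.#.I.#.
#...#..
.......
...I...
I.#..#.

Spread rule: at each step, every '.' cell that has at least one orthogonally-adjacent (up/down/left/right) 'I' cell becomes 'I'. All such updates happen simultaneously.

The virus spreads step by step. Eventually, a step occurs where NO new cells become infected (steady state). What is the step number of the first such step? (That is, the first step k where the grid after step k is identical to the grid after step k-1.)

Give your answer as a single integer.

Answer: 7

Derivation:
Step 0 (initial): 3 infected
Step 1: +10 new -> 13 infected
Step 2: +9 new -> 22 infected
Step 3: +8 new -> 30 infected
Step 4: +8 new -> 38 infected
Step 5: +7 new -> 45 infected
Step 6: +3 new -> 48 infected
Step 7: +0 new -> 48 infected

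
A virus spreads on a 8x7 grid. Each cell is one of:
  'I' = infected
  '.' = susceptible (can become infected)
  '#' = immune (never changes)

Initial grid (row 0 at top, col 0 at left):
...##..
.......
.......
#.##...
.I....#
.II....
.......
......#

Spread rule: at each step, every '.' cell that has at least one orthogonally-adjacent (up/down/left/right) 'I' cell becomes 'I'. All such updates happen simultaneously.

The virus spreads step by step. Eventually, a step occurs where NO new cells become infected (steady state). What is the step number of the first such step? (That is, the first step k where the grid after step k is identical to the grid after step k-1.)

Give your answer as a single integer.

Step 0 (initial): 3 infected
Step 1: +7 new -> 10 infected
Step 2: +7 new -> 17 infected
Step 3: +8 new -> 25 infected
Step 4: +9 new -> 34 infected
Step 5: +7 new -> 41 infected
Step 6: +3 new -> 44 infected
Step 7: +2 new -> 46 infected
Step 8: +2 new -> 48 infected
Step 9: +1 new -> 49 infected
Step 10: +0 new -> 49 infected

Answer: 10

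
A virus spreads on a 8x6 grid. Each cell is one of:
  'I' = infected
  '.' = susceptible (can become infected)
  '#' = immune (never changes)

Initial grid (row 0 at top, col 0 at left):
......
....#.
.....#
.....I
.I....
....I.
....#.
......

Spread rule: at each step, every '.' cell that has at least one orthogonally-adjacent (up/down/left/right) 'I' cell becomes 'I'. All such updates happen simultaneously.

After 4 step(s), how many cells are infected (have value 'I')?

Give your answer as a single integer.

Answer: 39

Derivation:
Step 0 (initial): 3 infected
Step 1: +9 new -> 12 infected
Step 2: +11 new -> 23 infected
Step 3: +9 new -> 32 infected
Step 4: +7 new -> 39 infected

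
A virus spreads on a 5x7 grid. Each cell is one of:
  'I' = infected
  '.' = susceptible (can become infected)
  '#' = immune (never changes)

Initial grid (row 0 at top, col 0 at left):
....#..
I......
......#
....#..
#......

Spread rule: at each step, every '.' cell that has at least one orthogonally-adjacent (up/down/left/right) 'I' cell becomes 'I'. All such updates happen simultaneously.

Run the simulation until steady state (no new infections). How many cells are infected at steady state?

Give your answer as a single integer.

Step 0 (initial): 1 infected
Step 1: +3 new -> 4 infected
Step 2: +4 new -> 8 infected
Step 3: +4 new -> 12 infected
Step 4: +5 new -> 17 infected
Step 5: +4 new -> 21 infected
Step 6: +4 new -> 25 infected
Step 7: +3 new -> 28 infected
Step 8: +2 new -> 30 infected
Step 9: +1 new -> 31 infected
Step 10: +0 new -> 31 infected

Answer: 31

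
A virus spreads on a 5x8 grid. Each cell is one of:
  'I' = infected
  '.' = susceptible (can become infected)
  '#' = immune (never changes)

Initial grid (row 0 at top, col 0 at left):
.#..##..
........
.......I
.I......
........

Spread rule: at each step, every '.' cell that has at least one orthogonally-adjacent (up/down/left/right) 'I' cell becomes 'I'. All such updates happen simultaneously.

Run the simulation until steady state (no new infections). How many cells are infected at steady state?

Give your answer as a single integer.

Step 0 (initial): 2 infected
Step 1: +7 new -> 9 infected
Step 2: +11 new -> 20 infected
Step 3: +10 new -> 30 infected
Step 4: +6 new -> 36 infected
Step 5: +1 new -> 37 infected
Step 6: +0 new -> 37 infected

Answer: 37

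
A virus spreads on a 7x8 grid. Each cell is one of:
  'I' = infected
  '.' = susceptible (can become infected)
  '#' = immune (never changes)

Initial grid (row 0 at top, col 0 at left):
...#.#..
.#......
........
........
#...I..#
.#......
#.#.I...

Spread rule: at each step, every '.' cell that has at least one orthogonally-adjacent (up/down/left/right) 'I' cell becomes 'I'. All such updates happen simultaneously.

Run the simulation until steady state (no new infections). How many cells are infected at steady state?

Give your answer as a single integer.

Step 0 (initial): 2 infected
Step 1: +6 new -> 8 infected
Step 2: +8 new -> 16 infected
Step 3: +9 new -> 25 infected
Step 4: +8 new -> 33 infected
Step 5: +5 new -> 38 infected
Step 6: +4 new -> 42 infected
Step 7: +3 new -> 45 infected
Step 8: +1 new -> 46 infected
Step 9: +0 new -> 46 infected

Answer: 46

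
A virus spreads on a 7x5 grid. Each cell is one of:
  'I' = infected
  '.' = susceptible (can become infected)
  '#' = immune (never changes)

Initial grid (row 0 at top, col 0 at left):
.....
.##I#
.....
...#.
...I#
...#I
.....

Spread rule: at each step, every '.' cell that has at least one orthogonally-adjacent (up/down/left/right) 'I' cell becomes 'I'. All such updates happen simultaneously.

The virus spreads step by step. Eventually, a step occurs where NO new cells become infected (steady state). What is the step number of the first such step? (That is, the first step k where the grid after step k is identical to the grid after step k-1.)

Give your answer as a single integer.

Answer: 6

Derivation:
Step 0 (initial): 3 infected
Step 1: +4 new -> 7 infected
Step 2: +8 new -> 15 infected
Step 3: +7 new -> 22 infected
Step 4: +5 new -> 27 infected
Step 5: +2 new -> 29 infected
Step 6: +0 new -> 29 infected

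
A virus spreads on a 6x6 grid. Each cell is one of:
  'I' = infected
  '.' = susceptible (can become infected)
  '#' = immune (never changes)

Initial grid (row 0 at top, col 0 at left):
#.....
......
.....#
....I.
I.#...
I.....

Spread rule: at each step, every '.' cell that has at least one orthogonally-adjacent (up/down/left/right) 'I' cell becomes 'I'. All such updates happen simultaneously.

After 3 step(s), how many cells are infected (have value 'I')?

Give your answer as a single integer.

Answer: 27

Derivation:
Step 0 (initial): 3 infected
Step 1: +7 new -> 10 infected
Step 2: +9 new -> 19 infected
Step 3: +8 new -> 27 infected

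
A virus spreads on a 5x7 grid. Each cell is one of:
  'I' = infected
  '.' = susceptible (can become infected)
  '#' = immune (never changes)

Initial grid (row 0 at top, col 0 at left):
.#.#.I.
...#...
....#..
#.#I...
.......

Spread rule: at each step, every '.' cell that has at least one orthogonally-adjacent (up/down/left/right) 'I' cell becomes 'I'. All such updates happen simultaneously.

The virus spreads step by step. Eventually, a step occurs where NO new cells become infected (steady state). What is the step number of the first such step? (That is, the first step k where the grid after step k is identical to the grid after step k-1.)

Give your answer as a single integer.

Step 0 (initial): 2 infected
Step 1: +6 new -> 8 infected
Step 2: +7 new -> 15 infected
Step 3: +6 new -> 21 infected
Step 4: +6 new -> 27 infected
Step 5: +1 new -> 28 infected
Step 6: +1 new -> 29 infected
Step 7: +0 new -> 29 infected

Answer: 7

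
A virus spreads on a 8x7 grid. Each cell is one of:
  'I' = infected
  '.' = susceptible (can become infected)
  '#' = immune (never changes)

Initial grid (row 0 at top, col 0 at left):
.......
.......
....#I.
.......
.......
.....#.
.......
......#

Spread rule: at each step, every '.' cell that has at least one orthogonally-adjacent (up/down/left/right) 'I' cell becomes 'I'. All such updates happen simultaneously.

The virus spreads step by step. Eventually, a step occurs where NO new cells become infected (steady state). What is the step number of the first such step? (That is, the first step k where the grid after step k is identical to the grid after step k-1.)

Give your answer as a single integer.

Step 0 (initial): 1 infected
Step 1: +3 new -> 4 infected
Step 2: +6 new -> 10 infected
Step 3: +6 new -> 16 infected
Step 4: +7 new -> 23 infected
Step 5: +8 new -> 31 infected
Step 6: +9 new -> 40 infected
Step 7: +7 new -> 47 infected
Step 8: +3 new -> 50 infected
Step 9: +2 new -> 52 infected
Step 10: +1 new -> 53 infected
Step 11: +0 new -> 53 infected

Answer: 11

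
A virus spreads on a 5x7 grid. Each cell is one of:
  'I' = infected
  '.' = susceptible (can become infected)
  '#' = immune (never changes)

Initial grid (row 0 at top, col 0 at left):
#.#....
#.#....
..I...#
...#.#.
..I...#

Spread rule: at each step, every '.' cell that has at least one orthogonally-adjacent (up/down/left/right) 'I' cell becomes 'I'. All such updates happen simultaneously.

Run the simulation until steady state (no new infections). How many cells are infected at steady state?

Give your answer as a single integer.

Answer: 26

Derivation:
Step 0 (initial): 2 infected
Step 1: +5 new -> 7 infected
Step 2: +7 new -> 14 infected
Step 3: +7 new -> 21 infected
Step 4: +2 new -> 23 infected
Step 5: +2 new -> 25 infected
Step 6: +1 new -> 26 infected
Step 7: +0 new -> 26 infected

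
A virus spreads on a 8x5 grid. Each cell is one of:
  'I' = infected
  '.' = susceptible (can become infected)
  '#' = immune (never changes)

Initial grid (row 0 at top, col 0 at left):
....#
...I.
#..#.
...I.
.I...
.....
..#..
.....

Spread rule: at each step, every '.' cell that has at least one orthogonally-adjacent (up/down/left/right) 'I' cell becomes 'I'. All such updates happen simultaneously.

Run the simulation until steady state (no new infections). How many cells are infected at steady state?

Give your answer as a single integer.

Step 0 (initial): 3 infected
Step 1: +10 new -> 13 infected
Step 2: +11 new -> 24 infected
Step 3: +6 new -> 30 infected
Step 4: +5 new -> 35 infected
Step 5: +1 new -> 36 infected
Step 6: +0 new -> 36 infected

Answer: 36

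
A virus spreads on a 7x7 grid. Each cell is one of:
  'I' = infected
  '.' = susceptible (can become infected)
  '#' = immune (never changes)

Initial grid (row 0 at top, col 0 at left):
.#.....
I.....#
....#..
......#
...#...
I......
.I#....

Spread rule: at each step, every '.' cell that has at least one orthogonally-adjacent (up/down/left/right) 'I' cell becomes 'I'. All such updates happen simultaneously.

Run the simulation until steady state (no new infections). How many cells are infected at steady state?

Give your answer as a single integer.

Answer: 43

Derivation:
Step 0 (initial): 3 infected
Step 1: +6 new -> 9 infected
Step 2: +5 new -> 14 infected
Step 3: +6 new -> 20 infected
Step 4: +6 new -> 26 infected
Step 5: +6 new -> 32 infected
Step 6: +6 new -> 38 infected
Step 7: +5 new -> 43 infected
Step 8: +0 new -> 43 infected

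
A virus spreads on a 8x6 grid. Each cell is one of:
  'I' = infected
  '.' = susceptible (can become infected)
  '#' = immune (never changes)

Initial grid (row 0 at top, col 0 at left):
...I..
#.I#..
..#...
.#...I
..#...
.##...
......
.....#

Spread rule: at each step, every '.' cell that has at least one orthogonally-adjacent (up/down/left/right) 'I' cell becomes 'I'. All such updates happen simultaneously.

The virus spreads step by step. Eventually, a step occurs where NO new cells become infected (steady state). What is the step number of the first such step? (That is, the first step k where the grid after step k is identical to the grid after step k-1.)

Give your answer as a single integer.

Answer: 9

Derivation:
Step 0 (initial): 3 infected
Step 1: +6 new -> 9 infected
Step 2: +9 new -> 18 infected
Step 3: +7 new -> 25 infected
Step 4: +3 new -> 28 infected
Step 5: +3 new -> 31 infected
Step 6: +4 new -> 35 infected
Step 7: +3 new -> 38 infected
Step 8: +2 new -> 40 infected
Step 9: +0 new -> 40 infected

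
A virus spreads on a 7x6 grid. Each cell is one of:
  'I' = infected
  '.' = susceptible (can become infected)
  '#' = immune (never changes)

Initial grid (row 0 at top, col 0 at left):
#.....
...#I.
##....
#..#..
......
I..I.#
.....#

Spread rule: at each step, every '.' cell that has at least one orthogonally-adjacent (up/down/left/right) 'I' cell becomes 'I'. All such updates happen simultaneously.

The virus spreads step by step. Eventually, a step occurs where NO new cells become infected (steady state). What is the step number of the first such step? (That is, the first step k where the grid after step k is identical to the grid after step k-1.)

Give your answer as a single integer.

Step 0 (initial): 3 infected
Step 1: +10 new -> 13 infected
Step 2: +11 new -> 24 infected
Step 3: +6 new -> 30 infected
Step 4: +2 new -> 32 infected
Step 5: +1 new -> 33 infected
Step 6: +1 new -> 34 infected
Step 7: +0 new -> 34 infected

Answer: 7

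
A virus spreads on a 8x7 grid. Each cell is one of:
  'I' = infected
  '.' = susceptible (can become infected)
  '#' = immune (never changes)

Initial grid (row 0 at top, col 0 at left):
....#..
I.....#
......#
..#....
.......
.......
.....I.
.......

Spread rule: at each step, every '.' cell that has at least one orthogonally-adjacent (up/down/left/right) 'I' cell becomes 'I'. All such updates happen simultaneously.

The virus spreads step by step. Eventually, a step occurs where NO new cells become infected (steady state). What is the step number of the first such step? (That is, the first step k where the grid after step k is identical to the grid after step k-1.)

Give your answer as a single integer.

Answer: 8

Derivation:
Step 0 (initial): 2 infected
Step 1: +7 new -> 9 infected
Step 2: +10 new -> 19 infected
Step 3: +11 new -> 30 infected
Step 4: +12 new -> 42 infected
Step 5: +7 new -> 49 infected
Step 6: +2 new -> 51 infected
Step 7: +1 new -> 52 infected
Step 8: +0 new -> 52 infected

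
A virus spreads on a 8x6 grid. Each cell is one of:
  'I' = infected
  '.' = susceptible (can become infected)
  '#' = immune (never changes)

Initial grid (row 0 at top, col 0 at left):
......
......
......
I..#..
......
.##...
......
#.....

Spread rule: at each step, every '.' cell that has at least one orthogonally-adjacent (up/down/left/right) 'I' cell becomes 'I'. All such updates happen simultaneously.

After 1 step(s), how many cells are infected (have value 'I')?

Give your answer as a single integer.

Answer: 4

Derivation:
Step 0 (initial): 1 infected
Step 1: +3 new -> 4 infected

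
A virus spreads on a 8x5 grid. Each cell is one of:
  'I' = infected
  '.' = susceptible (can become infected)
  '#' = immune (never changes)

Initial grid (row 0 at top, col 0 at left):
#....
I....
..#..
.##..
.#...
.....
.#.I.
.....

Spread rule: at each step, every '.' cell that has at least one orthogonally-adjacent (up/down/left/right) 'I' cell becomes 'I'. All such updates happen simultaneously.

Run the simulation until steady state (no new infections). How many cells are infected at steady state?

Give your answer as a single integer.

Step 0 (initial): 2 infected
Step 1: +6 new -> 8 infected
Step 2: +9 new -> 17 infected
Step 3: +8 new -> 25 infected
Step 4: +6 new -> 31 infected
Step 5: +3 new -> 34 infected
Step 6: +0 new -> 34 infected

Answer: 34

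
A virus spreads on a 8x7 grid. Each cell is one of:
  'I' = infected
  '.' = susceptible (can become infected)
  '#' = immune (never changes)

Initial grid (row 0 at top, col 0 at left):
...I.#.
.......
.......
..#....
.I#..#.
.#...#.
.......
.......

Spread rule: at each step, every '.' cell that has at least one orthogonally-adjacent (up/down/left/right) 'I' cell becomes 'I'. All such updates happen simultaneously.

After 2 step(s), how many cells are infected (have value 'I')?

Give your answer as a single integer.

Step 0 (initial): 2 infected
Step 1: +5 new -> 7 infected
Step 2: +7 new -> 14 infected

Answer: 14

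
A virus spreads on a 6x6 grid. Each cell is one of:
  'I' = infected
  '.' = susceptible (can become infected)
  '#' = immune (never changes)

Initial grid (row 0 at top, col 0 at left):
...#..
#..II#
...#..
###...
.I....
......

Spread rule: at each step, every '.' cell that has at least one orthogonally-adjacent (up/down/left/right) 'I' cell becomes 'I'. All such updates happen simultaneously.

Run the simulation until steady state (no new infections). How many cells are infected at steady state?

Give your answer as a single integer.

Answer: 29

Derivation:
Step 0 (initial): 3 infected
Step 1: +6 new -> 9 infected
Step 2: +9 new -> 18 infected
Step 3: +6 new -> 24 infected
Step 4: +4 new -> 28 infected
Step 5: +1 new -> 29 infected
Step 6: +0 new -> 29 infected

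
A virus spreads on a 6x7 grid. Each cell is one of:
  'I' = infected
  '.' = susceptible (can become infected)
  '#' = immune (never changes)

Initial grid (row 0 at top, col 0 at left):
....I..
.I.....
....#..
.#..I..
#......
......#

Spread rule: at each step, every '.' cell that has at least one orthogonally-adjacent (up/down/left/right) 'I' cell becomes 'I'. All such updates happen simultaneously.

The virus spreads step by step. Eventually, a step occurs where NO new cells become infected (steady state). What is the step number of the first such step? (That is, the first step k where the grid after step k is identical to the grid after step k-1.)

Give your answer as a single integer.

Step 0 (initial): 3 infected
Step 1: +10 new -> 13 infected
Step 2: +14 new -> 27 infected
Step 3: +7 new -> 34 infected
Step 4: +2 new -> 36 infected
Step 5: +1 new -> 37 infected
Step 6: +1 new -> 38 infected
Step 7: +0 new -> 38 infected

Answer: 7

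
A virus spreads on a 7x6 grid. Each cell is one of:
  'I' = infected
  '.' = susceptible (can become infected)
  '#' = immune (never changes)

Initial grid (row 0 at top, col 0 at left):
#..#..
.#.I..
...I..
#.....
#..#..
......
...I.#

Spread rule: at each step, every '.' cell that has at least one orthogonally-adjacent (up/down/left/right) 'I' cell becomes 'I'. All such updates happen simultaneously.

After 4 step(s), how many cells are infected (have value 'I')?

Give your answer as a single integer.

Answer: 35

Derivation:
Step 0 (initial): 3 infected
Step 1: +8 new -> 11 infected
Step 2: +10 new -> 21 infected
Step 3: +10 new -> 31 infected
Step 4: +4 new -> 35 infected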